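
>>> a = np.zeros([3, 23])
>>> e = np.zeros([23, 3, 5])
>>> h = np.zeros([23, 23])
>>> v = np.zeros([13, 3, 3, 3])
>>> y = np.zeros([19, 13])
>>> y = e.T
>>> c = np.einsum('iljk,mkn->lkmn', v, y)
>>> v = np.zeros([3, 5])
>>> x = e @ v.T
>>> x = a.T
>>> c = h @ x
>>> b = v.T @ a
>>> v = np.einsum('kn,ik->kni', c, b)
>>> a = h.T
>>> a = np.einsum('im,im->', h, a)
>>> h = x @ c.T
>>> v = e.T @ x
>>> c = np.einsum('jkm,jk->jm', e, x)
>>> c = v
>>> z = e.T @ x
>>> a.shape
()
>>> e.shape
(23, 3, 5)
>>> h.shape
(23, 23)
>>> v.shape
(5, 3, 3)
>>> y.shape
(5, 3, 23)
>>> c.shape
(5, 3, 3)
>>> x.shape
(23, 3)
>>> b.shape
(5, 23)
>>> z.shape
(5, 3, 3)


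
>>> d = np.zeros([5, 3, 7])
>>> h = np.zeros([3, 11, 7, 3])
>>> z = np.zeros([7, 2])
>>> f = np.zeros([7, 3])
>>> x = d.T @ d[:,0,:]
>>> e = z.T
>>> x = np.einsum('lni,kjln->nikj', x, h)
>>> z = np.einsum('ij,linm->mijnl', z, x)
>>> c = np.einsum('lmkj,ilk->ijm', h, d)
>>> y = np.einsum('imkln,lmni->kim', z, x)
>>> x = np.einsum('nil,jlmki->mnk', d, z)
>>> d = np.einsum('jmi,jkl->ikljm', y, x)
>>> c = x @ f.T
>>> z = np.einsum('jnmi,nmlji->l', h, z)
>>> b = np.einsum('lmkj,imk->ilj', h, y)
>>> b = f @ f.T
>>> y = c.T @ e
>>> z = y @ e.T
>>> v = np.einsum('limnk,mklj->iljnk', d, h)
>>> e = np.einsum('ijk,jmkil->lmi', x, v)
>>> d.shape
(7, 5, 3, 2, 11)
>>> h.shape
(3, 11, 7, 3)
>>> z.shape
(7, 5, 2)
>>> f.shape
(7, 3)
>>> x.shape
(2, 5, 3)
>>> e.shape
(11, 7, 2)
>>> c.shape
(2, 5, 7)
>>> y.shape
(7, 5, 7)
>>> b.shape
(7, 7)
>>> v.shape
(5, 7, 3, 2, 11)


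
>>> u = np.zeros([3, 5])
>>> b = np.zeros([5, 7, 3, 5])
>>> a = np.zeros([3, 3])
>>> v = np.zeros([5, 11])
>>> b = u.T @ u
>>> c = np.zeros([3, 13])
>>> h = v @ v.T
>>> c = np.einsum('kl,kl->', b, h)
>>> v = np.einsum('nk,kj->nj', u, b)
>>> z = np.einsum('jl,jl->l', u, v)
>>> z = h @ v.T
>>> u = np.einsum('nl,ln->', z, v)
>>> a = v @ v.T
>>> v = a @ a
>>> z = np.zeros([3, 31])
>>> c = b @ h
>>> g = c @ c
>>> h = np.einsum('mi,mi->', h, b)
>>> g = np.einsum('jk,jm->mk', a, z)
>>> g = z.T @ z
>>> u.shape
()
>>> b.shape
(5, 5)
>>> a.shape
(3, 3)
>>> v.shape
(3, 3)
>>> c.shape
(5, 5)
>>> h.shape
()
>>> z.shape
(3, 31)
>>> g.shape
(31, 31)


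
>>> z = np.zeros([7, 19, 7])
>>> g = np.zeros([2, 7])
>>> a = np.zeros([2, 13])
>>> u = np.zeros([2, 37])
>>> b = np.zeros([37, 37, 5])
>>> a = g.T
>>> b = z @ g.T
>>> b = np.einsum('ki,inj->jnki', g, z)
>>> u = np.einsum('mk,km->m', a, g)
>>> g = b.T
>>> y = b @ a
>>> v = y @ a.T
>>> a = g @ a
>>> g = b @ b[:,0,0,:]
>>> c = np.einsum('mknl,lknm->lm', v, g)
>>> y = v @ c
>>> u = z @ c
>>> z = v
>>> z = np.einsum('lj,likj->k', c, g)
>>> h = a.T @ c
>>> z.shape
(2,)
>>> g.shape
(7, 19, 2, 7)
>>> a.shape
(7, 2, 19, 2)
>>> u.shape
(7, 19, 7)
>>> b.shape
(7, 19, 2, 7)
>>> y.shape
(7, 19, 2, 7)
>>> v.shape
(7, 19, 2, 7)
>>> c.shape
(7, 7)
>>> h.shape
(2, 19, 2, 7)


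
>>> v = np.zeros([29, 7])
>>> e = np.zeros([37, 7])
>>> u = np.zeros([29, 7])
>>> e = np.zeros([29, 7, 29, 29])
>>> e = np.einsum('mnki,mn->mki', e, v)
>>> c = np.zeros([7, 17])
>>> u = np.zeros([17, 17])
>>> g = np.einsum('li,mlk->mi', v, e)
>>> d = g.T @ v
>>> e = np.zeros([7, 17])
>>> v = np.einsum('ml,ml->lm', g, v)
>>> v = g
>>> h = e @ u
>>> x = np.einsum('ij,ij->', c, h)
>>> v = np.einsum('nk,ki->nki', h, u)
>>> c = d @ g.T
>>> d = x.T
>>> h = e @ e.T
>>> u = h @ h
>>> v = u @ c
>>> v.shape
(7, 29)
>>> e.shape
(7, 17)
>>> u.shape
(7, 7)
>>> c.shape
(7, 29)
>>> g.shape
(29, 7)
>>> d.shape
()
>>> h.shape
(7, 7)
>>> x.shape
()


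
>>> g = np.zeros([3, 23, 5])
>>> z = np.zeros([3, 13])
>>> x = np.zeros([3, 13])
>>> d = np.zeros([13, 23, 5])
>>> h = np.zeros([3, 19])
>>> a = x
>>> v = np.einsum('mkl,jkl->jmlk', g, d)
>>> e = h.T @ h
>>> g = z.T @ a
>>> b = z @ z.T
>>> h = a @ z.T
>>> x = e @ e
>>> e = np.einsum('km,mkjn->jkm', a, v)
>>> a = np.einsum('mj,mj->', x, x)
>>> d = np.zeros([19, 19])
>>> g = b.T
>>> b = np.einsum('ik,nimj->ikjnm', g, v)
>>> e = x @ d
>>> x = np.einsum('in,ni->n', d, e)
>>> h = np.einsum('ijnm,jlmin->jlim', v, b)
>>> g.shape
(3, 3)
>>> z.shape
(3, 13)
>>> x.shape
(19,)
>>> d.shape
(19, 19)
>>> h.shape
(3, 3, 13, 23)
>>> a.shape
()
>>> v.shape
(13, 3, 5, 23)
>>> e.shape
(19, 19)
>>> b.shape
(3, 3, 23, 13, 5)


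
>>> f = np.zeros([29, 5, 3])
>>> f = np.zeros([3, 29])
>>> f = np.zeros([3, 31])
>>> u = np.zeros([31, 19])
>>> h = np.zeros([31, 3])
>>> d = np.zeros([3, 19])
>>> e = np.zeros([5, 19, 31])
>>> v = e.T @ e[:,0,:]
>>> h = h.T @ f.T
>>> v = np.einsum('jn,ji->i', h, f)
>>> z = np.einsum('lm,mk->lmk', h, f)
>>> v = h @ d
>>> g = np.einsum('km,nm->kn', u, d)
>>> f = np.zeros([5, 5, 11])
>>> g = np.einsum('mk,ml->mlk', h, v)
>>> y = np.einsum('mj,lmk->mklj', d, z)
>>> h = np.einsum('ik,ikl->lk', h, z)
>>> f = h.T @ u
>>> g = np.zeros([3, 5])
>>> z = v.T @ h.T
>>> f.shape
(3, 19)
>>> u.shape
(31, 19)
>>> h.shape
(31, 3)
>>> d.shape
(3, 19)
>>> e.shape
(5, 19, 31)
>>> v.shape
(3, 19)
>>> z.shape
(19, 31)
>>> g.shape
(3, 5)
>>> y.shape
(3, 31, 3, 19)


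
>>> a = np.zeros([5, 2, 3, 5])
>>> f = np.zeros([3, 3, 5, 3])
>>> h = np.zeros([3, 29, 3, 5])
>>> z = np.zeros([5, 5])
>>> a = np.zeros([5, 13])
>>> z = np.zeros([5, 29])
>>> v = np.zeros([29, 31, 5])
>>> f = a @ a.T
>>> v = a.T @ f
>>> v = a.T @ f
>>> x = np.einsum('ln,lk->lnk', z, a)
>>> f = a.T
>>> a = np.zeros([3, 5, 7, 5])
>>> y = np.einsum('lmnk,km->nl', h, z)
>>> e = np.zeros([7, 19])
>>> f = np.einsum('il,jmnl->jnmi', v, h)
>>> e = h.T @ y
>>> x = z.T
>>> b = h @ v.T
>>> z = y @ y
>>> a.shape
(3, 5, 7, 5)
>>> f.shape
(3, 3, 29, 13)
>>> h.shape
(3, 29, 3, 5)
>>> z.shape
(3, 3)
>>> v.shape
(13, 5)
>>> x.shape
(29, 5)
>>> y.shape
(3, 3)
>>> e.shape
(5, 3, 29, 3)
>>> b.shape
(3, 29, 3, 13)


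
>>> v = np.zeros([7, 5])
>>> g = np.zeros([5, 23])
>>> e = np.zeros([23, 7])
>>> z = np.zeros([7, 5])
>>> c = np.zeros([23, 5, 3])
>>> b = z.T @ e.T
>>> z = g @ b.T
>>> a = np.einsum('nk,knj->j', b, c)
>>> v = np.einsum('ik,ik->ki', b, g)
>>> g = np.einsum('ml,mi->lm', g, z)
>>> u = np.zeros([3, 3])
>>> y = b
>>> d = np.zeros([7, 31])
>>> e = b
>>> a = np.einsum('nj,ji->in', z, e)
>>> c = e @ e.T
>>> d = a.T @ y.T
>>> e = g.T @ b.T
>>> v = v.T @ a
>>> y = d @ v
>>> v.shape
(5, 5)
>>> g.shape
(23, 5)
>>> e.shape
(5, 5)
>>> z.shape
(5, 5)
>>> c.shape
(5, 5)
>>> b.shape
(5, 23)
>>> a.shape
(23, 5)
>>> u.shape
(3, 3)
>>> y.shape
(5, 5)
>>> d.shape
(5, 5)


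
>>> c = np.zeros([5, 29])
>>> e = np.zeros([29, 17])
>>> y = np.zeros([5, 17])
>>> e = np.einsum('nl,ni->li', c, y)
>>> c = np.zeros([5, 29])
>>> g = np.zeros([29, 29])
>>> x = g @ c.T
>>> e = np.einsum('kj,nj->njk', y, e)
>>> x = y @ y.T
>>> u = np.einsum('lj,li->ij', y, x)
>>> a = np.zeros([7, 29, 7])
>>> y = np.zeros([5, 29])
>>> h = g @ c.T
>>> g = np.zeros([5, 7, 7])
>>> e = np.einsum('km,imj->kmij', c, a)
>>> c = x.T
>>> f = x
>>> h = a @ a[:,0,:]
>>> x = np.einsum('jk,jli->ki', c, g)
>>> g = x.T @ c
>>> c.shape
(5, 5)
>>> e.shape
(5, 29, 7, 7)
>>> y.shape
(5, 29)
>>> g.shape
(7, 5)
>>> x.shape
(5, 7)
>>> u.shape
(5, 17)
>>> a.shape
(7, 29, 7)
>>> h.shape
(7, 29, 7)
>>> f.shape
(5, 5)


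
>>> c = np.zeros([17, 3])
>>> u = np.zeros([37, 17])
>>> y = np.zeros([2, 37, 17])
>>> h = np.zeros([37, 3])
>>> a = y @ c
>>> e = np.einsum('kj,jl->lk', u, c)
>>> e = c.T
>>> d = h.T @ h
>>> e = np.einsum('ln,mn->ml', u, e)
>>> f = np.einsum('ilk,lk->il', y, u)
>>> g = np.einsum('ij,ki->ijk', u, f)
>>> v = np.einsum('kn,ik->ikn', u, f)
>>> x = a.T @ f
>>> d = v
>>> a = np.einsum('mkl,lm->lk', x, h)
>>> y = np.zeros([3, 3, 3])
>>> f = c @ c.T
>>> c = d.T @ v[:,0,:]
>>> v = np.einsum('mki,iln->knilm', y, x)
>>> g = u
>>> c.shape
(17, 37, 17)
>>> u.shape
(37, 17)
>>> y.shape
(3, 3, 3)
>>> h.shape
(37, 3)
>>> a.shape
(37, 37)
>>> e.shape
(3, 37)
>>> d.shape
(2, 37, 17)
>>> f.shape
(17, 17)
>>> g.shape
(37, 17)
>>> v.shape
(3, 37, 3, 37, 3)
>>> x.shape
(3, 37, 37)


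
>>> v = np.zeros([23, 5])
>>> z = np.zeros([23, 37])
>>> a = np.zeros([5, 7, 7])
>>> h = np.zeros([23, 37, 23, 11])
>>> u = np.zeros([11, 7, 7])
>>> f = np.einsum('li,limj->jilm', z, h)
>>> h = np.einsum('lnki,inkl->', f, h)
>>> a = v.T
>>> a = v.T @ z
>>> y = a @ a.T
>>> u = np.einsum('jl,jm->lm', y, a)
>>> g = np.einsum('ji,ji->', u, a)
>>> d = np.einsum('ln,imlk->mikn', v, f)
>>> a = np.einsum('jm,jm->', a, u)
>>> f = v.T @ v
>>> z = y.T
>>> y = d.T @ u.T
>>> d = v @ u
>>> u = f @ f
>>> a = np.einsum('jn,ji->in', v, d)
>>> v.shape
(23, 5)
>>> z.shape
(5, 5)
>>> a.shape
(37, 5)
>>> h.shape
()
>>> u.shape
(5, 5)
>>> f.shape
(5, 5)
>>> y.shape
(5, 23, 11, 5)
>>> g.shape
()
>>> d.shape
(23, 37)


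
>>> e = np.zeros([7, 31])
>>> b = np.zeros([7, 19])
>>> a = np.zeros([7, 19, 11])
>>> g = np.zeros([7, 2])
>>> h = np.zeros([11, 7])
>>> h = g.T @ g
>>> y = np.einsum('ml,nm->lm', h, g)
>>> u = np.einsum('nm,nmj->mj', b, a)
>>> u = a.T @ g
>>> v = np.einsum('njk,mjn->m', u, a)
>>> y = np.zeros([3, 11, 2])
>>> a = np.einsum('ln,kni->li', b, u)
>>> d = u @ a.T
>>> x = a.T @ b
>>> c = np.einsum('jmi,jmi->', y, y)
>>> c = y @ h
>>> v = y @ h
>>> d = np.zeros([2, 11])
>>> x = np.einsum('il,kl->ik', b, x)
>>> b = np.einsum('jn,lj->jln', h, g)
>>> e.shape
(7, 31)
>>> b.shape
(2, 7, 2)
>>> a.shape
(7, 2)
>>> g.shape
(7, 2)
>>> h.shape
(2, 2)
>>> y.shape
(3, 11, 2)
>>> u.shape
(11, 19, 2)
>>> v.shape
(3, 11, 2)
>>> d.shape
(2, 11)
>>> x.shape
(7, 2)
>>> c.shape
(3, 11, 2)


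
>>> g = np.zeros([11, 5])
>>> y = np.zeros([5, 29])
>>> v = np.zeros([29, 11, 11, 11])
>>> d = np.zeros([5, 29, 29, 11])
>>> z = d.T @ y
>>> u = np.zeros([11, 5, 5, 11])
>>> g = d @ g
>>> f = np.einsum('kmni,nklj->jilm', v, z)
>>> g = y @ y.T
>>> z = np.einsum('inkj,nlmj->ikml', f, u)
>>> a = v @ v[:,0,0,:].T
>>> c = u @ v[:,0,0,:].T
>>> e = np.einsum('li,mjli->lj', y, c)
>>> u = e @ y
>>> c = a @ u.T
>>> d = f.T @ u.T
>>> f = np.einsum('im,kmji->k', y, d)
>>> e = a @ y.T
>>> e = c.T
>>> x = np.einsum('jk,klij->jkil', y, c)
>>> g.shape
(5, 5)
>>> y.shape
(5, 29)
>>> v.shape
(29, 11, 11, 11)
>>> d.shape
(11, 29, 11, 5)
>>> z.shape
(29, 29, 5, 5)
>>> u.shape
(5, 29)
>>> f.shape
(11,)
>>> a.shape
(29, 11, 11, 29)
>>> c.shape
(29, 11, 11, 5)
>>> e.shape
(5, 11, 11, 29)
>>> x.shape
(5, 29, 11, 11)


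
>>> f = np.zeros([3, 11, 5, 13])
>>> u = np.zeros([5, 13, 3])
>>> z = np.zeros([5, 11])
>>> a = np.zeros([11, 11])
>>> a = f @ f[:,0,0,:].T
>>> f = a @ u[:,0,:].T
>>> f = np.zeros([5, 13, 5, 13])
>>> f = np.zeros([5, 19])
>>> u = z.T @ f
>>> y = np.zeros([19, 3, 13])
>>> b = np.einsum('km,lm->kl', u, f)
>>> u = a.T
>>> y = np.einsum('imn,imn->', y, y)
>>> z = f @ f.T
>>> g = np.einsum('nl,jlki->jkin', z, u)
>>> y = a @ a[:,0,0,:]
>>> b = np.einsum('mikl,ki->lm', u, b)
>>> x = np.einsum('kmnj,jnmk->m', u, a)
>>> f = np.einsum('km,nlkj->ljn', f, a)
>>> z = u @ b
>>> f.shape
(11, 3, 3)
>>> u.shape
(3, 5, 11, 3)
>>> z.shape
(3, 5, 11, 3)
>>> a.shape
(3, 11, 5, 3)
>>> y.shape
(3, 11, 5, 3)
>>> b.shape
(3, 3)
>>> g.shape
(3, 11, 3, 5)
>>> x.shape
(5,)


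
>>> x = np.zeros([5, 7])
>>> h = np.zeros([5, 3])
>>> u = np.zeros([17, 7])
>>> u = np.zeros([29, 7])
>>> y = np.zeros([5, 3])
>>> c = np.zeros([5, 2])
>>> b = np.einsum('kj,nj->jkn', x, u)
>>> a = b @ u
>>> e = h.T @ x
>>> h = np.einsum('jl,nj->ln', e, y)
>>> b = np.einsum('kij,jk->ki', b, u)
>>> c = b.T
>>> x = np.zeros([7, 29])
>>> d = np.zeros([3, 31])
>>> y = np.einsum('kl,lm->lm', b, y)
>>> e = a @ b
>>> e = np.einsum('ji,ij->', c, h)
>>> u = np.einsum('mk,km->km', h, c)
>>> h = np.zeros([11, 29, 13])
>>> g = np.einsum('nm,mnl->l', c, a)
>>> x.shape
(7, 29)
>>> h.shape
(11, 29, 13)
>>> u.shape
(5, 7)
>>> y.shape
(5, 3)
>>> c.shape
(5, 7)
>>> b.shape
(7, 5)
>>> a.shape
(7, 5, 7)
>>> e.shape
()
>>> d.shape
(3, 31)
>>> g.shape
(7,)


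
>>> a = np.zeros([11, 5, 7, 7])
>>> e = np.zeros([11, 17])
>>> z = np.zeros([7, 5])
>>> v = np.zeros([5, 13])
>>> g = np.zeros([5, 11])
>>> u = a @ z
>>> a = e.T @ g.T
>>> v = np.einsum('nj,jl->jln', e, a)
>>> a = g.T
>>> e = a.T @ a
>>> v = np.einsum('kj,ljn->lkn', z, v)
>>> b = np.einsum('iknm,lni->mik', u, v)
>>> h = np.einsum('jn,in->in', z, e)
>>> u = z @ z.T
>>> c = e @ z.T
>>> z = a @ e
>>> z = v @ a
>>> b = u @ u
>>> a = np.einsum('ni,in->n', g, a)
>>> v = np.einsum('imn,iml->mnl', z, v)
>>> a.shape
(5,)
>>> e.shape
(5, 5)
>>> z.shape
(17, 7, 5)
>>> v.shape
(7, 5, 11)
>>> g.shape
(5, 11)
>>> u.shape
(7, 7)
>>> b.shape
(7, 7)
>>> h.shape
(5, 5)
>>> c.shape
(5, 7)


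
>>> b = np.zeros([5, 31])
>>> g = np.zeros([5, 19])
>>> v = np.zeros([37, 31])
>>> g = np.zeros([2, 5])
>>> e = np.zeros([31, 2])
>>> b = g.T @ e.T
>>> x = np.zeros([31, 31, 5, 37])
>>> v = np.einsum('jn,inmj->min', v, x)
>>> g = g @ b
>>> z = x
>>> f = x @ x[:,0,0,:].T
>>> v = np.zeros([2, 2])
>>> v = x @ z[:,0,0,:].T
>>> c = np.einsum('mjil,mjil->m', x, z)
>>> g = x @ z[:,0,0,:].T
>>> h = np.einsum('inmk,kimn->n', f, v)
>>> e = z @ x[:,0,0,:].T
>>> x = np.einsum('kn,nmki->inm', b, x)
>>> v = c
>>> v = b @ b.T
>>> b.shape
(5, 31)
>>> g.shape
(31, 31, 5, 31)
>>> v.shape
(5, 5)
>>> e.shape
(31, 31, 5, 31)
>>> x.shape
(37, 31, 31)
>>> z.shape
(31, 31, 5, 37)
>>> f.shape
(31, 31, 5, 31)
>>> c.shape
(31,)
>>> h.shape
(31,)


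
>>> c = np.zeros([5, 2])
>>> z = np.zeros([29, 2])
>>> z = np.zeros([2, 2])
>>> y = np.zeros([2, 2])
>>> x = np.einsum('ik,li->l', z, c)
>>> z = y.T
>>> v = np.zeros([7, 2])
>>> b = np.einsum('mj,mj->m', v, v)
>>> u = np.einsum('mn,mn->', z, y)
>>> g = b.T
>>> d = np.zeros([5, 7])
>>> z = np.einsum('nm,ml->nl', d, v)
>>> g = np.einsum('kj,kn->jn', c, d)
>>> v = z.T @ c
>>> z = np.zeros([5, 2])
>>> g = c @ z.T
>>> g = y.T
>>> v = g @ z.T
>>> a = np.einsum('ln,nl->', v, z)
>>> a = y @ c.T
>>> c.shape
(5, 2)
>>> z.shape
(5, 2)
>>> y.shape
(2, 2)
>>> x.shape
(5,)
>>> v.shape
(2, 5)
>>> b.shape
(7,)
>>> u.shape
()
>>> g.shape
(2, 2)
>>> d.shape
(5, 7)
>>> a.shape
(2, 5)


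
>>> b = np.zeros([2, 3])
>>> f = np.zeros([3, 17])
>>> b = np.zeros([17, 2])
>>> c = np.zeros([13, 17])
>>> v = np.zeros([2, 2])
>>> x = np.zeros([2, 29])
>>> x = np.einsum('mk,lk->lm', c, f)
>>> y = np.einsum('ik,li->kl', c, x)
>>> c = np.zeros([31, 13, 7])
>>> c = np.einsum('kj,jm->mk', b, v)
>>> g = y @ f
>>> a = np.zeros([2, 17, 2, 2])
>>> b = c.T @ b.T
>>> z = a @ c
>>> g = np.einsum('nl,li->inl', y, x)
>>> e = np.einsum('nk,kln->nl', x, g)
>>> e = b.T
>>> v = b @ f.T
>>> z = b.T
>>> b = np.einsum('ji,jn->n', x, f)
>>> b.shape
(17,)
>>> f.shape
(3, 17)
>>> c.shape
(2, 17)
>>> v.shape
(17, 3)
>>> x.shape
(3, 13)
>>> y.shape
(17, 3)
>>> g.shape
(13, 17, 3)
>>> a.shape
(2, 17, 2, 2)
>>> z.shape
(17, 17)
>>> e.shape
(17, 17)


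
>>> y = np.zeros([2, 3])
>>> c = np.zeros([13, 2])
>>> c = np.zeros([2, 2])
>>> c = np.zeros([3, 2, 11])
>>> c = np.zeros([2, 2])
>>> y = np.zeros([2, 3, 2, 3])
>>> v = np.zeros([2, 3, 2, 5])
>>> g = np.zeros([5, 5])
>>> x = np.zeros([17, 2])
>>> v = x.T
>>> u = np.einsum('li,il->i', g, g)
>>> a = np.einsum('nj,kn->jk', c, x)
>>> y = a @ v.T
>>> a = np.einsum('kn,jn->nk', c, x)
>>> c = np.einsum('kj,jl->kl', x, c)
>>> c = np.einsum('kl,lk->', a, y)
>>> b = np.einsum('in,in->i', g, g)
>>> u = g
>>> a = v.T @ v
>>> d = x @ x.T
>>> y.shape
(2, 2)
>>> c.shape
()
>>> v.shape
(2, 17)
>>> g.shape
(5, 5)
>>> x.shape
(17, 2)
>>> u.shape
(5, 5)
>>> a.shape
(17, 17)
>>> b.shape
(5,)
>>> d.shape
(17, 17)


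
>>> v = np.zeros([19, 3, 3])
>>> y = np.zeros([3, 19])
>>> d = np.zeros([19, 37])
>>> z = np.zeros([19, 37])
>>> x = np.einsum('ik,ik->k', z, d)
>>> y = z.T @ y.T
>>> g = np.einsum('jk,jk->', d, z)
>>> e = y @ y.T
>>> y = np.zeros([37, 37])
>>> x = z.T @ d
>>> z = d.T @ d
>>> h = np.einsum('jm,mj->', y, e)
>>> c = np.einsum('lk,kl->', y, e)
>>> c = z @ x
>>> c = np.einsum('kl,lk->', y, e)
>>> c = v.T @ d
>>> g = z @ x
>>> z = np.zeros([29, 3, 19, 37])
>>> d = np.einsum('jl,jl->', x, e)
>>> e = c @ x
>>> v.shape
(19, 3, 3)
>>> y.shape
(37, 37)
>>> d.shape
()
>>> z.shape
(29, 3, 19, 37)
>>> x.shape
(37, 37)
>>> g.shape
(37, 37)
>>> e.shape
(3, 3, 37)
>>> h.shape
()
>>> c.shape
(3, 3, 37)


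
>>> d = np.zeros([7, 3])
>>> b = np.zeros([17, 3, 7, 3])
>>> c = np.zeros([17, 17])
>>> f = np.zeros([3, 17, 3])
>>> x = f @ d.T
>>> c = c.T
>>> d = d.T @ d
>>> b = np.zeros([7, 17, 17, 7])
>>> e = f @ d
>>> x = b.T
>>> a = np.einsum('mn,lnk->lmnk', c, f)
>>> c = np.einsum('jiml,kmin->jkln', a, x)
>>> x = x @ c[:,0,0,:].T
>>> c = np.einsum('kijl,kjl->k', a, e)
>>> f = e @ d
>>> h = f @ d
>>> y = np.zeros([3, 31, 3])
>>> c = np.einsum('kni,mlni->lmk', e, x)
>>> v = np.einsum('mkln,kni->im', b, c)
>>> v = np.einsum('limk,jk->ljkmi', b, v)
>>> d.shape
(3, 3)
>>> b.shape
(7, 17, 17, 7)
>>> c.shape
(17, 7, 3)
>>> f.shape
(3, 17, 3)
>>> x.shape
(7, 17, 17, 3)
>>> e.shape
(3, 17, 3)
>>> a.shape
(3, 17, 17, 3)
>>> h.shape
(3, 17, 3)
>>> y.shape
(3, 31, 3)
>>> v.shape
(7, 3, 7, 17, 17)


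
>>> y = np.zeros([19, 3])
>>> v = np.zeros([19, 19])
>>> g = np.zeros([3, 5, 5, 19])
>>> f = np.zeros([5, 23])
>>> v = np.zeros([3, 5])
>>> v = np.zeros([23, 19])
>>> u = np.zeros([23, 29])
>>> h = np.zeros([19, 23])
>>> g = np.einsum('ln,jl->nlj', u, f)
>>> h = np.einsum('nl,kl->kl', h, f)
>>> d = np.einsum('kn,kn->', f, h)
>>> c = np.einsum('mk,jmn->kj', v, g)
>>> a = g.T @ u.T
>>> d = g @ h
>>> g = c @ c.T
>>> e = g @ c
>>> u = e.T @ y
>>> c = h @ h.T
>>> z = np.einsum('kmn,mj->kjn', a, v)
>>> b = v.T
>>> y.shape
(19, 3)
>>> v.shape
(23, 19)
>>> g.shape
(19, 19)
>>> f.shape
(5, 23)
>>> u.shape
(29, 3)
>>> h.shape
(5, 23)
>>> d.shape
(29, 23, 23)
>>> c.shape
(5, 5)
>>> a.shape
(5, 23, 23)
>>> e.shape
(19, 29)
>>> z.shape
(5, 19, 23)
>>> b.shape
(19, 23)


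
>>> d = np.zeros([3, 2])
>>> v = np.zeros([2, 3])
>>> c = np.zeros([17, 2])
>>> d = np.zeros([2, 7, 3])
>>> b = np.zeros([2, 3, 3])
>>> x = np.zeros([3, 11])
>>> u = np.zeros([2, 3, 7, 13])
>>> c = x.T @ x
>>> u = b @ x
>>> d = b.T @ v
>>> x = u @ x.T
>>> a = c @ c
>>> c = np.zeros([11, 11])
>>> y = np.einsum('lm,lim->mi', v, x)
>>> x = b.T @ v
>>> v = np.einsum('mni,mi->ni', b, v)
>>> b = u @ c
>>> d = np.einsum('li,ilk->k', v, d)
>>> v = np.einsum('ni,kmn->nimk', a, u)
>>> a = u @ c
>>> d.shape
(3,)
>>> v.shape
(11, 11, 3, 2)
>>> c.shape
(11, 11)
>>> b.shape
(2, 3, 11)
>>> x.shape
(3, 3, 3)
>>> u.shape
(2, 3, 11)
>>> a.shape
(2, 3, 11)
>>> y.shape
(3, 3)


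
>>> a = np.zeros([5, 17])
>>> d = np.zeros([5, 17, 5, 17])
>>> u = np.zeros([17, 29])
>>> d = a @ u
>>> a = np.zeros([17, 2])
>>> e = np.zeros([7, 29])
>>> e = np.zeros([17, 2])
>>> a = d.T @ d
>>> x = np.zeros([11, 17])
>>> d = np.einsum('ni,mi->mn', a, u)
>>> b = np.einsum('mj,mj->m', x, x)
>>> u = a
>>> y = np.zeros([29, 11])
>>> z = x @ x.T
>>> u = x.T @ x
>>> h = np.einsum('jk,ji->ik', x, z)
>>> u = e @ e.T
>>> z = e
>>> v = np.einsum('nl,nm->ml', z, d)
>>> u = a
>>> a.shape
(29, 29)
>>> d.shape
(17, 29)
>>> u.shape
(29, 29)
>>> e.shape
(17, 2)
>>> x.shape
(11, 17)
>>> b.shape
(11,)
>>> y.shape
(29, 11)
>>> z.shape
(17, 2)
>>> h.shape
(11, 17)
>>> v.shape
(29, 2)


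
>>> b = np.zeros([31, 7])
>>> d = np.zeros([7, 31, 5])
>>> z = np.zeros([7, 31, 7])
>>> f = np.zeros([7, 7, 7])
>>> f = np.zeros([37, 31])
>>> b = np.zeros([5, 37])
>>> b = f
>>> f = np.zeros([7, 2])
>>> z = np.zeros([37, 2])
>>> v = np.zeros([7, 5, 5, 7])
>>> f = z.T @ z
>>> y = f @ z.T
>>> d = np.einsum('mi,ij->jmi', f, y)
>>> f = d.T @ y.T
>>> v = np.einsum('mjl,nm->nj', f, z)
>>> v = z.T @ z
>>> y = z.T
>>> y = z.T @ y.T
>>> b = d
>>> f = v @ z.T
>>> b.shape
(37, 2, 2)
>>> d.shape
(37, 2, 2)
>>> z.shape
(37, 2)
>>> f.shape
(2, 37)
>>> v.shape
(2, 2)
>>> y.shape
(2, 2)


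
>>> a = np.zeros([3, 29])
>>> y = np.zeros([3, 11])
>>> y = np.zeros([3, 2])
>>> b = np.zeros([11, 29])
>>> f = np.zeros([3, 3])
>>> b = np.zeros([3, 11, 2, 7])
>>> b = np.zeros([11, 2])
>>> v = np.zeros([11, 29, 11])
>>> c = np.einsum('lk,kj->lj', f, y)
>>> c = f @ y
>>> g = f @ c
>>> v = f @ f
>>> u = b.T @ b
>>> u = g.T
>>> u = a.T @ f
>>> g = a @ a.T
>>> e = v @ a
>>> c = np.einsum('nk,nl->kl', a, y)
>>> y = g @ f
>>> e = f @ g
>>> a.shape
(3, 29)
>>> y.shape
(3, 3)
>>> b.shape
(11, 2)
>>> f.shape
(3, 3)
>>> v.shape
(3, 3)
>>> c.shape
(29, 2)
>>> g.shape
(3, 3)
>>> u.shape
(29, 3)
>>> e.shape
(3, 3)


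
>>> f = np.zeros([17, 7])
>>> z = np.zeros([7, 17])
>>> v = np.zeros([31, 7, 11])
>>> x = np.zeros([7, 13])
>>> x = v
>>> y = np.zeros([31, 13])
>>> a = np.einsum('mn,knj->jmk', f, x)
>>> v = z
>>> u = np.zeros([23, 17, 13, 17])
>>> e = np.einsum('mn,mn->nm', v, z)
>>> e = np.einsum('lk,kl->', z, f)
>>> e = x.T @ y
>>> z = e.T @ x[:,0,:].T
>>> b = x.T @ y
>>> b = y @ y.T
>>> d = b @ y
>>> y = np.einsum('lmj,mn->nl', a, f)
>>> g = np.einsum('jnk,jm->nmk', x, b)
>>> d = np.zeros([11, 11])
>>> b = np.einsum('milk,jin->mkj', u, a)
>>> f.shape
(17, 7)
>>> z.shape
(13, 7, 31)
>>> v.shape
(7, 17)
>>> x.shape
(31, 7, 11)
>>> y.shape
(7, 11)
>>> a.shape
(11, 17, 31)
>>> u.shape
(23, 17, 13, 17)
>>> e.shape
(11, 7, 13)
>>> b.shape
(23, 17, 11)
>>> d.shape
(11, 11)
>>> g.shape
(7, 31, 11)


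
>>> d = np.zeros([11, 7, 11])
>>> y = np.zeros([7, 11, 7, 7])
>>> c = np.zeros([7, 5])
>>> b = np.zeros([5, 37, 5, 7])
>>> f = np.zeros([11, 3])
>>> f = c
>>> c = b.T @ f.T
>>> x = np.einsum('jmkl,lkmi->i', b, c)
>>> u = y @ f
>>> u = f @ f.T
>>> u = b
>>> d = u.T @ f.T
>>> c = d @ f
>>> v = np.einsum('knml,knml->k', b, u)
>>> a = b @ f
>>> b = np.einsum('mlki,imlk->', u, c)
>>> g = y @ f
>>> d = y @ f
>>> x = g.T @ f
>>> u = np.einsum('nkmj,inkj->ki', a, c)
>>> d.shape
(7, 11, 7, 5)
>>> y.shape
(7, 11, 7, 7)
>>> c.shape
(7, 5, 37, 5)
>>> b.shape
()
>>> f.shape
(7, 5)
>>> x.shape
(5, 7, 11, 5)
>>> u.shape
(37, 7)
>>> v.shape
(5,)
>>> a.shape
(5, 37, 5, 5)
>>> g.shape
(7, 11, 7, 5)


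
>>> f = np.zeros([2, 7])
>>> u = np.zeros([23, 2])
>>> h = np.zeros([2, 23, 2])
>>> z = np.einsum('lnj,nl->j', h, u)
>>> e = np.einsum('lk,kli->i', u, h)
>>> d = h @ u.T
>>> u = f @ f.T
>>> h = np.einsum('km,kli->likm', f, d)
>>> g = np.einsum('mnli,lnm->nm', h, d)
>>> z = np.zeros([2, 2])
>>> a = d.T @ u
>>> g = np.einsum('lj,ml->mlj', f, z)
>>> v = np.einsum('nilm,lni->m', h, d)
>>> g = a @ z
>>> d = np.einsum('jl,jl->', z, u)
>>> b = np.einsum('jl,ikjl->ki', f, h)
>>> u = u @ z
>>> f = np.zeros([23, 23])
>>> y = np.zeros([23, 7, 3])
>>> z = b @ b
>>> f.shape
(23, 23)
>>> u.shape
(2, 2)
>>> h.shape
(23, 23, 2, 7)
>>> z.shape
(23, 23)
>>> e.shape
(2,)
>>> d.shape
()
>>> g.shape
(23, 23, 2)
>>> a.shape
(23, 23, 2)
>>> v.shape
(7,)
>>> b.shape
(23, 23)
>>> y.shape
(23, 7, 3)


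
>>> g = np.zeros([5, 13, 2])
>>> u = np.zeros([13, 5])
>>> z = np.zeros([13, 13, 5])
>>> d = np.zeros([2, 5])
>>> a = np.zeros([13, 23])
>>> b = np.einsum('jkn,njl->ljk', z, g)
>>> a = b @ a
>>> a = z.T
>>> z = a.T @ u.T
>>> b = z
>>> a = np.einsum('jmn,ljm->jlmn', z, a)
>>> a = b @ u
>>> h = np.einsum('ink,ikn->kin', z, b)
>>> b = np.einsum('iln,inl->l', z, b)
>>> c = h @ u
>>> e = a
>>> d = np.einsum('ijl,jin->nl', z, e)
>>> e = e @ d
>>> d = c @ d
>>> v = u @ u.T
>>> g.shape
(5, 13, 2)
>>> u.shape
(13, 5)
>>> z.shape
(13, 13, 13)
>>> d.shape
(13, 13, 13)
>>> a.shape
(13, 13, 5)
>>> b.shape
(13,)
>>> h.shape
(13, 13, 13)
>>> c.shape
(13, 13, 5)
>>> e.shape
(13, 13, 13)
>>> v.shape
(13, 13)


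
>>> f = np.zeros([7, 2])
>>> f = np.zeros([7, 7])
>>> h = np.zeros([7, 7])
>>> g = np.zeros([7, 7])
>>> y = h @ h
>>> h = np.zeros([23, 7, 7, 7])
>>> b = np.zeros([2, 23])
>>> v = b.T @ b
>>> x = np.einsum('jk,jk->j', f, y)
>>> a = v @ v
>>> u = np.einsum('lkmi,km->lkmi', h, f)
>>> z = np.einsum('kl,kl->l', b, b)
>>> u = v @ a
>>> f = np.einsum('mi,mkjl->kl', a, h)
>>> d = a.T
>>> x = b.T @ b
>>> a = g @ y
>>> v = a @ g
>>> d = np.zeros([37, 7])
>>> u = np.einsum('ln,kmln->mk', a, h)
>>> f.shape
(7, 7)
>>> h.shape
(23, 7, 7, 7)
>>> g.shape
(7, 7)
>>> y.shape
(7, 7)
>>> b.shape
(2, 23)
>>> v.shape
(7, 7)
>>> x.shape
(23, 23)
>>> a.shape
(7, 7)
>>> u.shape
(7, 23)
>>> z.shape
(23,)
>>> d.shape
(37, 7)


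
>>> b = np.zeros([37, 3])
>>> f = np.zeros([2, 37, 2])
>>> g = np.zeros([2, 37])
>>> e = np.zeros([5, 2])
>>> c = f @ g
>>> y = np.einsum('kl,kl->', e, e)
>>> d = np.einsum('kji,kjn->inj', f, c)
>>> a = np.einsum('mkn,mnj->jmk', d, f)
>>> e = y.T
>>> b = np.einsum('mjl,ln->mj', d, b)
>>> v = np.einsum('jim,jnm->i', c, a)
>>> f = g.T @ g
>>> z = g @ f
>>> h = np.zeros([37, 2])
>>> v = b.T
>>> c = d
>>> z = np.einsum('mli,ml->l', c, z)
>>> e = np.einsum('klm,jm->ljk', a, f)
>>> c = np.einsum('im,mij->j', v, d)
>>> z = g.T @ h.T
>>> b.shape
(2, 37)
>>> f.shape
(37, 37)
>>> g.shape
(2, 37)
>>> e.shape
(2, 37, 2)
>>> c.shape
(37,)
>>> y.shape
()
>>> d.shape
(2, 37, 37)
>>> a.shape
(2, 2, 37)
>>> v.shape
(37, 2)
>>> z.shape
(37, 37)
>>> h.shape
(37, 2)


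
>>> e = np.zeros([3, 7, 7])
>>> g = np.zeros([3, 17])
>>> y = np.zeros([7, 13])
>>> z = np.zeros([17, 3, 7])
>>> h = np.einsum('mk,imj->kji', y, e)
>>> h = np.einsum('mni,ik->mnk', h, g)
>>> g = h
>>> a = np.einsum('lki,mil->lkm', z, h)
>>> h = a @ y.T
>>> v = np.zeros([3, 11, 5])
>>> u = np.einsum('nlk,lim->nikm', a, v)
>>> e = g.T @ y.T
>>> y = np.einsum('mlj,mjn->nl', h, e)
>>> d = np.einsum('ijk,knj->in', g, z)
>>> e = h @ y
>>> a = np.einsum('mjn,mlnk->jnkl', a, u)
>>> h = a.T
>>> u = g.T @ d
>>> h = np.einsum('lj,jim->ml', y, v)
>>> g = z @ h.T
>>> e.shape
(17, 3, 3)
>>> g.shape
(17, 3, 5)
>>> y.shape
(7, 3)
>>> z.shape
(17, 3, 7)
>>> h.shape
(5, 7)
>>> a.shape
(3, 13, 5, 11)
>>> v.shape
(3, 11, 5)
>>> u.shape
(17, 7, 3)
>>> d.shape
(13, 3)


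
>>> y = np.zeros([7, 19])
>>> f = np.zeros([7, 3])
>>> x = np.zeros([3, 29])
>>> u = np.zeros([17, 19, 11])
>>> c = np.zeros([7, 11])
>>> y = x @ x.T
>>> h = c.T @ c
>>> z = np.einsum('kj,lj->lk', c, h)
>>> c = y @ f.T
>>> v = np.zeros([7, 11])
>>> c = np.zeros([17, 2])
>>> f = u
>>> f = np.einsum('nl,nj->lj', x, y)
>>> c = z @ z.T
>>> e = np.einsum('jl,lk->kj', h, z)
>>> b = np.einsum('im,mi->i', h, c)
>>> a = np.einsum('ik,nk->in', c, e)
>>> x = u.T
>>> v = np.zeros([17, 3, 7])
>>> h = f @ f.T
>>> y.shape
(3, 3)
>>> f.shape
(29, 3)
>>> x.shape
(11, 19, 17)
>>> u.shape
(17, 19, 11)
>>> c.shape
(11, 11)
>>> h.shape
(29, 29)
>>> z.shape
(11, 7)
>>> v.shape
(17, 3, 7)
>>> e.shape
(7, 11)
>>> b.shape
(11,)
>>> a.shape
(11, 7)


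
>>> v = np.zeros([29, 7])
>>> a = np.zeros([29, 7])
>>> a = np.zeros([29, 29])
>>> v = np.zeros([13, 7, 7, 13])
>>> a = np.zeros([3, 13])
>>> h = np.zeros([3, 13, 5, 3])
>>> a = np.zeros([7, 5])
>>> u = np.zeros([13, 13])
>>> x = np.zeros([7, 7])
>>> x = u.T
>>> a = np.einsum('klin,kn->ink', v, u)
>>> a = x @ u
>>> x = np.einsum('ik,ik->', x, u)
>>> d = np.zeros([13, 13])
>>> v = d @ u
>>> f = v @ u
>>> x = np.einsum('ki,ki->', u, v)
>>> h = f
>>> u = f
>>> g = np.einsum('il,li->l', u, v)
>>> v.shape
(13, 13)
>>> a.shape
(13, 13)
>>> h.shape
(13, 13)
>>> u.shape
(13, 13)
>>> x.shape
()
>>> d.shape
(13, 13)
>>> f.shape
(13, 13)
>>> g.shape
(13,)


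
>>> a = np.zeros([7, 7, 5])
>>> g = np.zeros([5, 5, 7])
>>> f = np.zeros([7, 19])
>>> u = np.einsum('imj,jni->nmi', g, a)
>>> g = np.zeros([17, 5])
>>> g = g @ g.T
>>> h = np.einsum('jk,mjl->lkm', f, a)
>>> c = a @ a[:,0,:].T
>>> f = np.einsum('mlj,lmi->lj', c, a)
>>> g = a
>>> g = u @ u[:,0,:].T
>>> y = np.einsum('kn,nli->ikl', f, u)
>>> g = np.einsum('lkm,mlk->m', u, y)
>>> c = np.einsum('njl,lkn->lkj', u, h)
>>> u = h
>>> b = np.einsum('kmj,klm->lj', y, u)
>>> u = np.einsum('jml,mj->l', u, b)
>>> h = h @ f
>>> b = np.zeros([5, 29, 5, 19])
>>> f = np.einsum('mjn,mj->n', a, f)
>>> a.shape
(7, 7, 5)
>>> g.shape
(5,)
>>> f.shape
(5,)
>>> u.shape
(7,)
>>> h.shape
(5, 19, 7)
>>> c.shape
(5, 19, 5)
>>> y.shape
(5, 7, 5)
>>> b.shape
(5, 29, 5, 19)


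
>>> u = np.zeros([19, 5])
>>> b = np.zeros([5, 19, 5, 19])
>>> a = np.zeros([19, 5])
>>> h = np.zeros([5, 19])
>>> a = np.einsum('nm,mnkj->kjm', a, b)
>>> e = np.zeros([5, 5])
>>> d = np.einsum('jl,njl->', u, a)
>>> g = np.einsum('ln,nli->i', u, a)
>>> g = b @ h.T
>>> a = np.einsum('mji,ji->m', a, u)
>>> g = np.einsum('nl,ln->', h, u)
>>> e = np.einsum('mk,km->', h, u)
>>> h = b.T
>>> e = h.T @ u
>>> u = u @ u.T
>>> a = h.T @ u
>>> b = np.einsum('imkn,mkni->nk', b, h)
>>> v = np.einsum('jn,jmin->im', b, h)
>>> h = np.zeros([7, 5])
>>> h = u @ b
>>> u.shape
(19, 19)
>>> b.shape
(19, 5)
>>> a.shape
(5, 19, 5, 19)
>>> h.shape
(19, 5)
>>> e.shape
(5, 19, 5, 5)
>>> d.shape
()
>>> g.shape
()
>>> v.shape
(19, 5)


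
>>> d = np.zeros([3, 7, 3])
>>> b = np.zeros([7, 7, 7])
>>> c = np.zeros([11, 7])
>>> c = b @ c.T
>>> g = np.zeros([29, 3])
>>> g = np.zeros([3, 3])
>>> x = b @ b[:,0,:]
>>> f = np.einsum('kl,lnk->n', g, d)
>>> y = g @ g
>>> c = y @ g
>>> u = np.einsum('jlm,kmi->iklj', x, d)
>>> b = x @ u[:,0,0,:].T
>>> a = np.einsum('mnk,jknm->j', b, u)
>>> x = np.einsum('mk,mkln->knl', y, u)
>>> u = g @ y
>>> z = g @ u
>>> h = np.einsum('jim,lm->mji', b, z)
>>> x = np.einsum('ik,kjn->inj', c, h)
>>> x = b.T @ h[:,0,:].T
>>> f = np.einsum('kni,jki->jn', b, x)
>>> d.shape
(3, 7, 3)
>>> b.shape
(7, 7, 3)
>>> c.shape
(3, 3)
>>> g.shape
(3, 3)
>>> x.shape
(3, 7, 3)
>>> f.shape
(3, 7)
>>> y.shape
(3, 3)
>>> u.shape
(3, 3)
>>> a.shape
(3,)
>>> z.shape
(3, 3)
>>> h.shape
(3, 7, 7)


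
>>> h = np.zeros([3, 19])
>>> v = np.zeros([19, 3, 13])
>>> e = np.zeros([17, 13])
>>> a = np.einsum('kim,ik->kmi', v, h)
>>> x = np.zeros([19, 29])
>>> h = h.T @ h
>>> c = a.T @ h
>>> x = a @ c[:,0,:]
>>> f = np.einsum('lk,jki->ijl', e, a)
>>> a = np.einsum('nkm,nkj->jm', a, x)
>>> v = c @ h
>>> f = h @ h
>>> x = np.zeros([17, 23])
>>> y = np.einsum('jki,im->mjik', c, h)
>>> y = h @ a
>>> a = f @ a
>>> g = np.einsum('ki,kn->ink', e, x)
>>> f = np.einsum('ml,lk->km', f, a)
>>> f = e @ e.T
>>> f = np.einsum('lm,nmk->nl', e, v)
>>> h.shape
(19, 19)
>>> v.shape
(3, 13, 19)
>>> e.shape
(17, 13)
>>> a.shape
(19, 3)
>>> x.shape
(17, 23)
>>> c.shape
(3, 13, 19)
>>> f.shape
(3, 17)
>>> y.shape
(19, 3)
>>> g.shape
(13, 23, 17)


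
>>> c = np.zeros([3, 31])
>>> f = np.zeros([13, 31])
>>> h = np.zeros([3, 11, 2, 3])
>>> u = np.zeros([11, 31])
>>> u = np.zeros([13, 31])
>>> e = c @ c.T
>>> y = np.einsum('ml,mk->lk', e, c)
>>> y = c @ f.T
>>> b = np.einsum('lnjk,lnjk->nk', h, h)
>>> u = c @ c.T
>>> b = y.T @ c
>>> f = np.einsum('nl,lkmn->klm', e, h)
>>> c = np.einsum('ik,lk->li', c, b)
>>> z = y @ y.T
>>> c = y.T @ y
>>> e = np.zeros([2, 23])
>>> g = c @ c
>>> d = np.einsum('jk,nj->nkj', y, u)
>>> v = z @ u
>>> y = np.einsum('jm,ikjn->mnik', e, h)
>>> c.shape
(13, 13)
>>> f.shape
(11, 3, 2)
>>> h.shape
(3, 11, 2, 3)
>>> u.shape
(3, 3)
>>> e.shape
(2, 23)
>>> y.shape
(23, 3, 3, 11)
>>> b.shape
(13, 31)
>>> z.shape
(3, 3)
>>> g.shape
(13, 13)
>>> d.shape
(3, 13, 3)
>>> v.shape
(3, 3)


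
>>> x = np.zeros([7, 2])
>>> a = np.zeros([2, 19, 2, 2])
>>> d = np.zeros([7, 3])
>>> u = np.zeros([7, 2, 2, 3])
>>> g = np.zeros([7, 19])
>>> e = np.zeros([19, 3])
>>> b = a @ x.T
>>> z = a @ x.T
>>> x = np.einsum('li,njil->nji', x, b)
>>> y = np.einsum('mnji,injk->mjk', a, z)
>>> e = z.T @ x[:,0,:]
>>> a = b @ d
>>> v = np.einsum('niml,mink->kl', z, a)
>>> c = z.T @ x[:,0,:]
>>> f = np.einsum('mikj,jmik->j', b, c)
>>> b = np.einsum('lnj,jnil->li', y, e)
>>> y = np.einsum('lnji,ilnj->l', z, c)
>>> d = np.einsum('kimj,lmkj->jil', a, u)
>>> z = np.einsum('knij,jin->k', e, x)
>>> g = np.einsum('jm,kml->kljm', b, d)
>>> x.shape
(2, 19, 2)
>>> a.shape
(2, 19, 2, 3)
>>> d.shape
(3, 19, 7)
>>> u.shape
(7, 2, 2, 3)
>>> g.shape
(3, 7, 2, 19)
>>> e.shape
(7, 2, 19, 2)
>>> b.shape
(2, 19)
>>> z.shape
(7,)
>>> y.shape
(2,)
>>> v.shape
(3, 7)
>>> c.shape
(7, 2, 19, 2)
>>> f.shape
(7,)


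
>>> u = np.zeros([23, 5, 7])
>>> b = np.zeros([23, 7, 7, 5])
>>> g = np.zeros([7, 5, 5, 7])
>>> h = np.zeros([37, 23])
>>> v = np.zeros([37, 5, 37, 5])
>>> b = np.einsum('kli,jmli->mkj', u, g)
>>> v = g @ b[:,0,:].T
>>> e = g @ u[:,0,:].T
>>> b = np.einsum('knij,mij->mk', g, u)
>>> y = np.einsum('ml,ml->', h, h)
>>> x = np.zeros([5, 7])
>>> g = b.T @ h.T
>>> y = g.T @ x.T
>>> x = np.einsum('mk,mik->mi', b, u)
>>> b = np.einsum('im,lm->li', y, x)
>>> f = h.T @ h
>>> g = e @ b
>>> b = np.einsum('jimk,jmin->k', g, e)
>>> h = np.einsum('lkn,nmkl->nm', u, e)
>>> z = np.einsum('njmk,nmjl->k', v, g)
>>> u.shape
(23, 5, 7)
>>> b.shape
(37,)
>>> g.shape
(7, 5, 5, 37)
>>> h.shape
(7, 5)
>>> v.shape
(7, 5, 5, 5)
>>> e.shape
(7, 5, 5, 23)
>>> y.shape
(37, 5)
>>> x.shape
(23, 5)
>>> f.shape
(23, 23)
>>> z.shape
(5,)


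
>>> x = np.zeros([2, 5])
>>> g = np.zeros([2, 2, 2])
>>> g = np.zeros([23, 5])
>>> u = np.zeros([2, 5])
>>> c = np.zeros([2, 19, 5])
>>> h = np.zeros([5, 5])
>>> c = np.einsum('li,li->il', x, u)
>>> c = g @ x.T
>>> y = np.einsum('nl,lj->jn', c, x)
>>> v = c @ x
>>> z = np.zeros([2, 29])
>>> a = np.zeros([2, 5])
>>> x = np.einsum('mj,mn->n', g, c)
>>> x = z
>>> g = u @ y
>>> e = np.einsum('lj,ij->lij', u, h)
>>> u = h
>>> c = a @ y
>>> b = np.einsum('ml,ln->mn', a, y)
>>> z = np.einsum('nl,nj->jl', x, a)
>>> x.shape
(2, 29)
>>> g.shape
(2, 23)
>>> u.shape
(5, 5)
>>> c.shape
(2, 23)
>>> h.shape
(5, 5)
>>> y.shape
(5, 23)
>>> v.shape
(23, 5)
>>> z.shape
(5, 29)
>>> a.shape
(2, 5)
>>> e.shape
(2, 5, 5)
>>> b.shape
(2, 23)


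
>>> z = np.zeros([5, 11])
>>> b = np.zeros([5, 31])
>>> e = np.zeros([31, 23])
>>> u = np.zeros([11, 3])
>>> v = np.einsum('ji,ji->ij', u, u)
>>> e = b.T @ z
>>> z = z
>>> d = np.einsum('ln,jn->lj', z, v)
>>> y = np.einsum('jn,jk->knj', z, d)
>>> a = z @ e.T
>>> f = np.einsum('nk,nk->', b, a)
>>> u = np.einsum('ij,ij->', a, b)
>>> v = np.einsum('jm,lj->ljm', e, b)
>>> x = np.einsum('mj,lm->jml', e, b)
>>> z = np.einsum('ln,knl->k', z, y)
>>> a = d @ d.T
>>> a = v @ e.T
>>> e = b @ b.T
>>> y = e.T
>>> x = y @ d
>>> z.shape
(3,)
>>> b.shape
(5, 31)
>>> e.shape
(5, 5)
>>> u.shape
()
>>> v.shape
(5, 31, 11)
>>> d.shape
(5, 3)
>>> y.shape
(5, 5)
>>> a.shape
(5, 31, 31)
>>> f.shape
()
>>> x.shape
(5, 3)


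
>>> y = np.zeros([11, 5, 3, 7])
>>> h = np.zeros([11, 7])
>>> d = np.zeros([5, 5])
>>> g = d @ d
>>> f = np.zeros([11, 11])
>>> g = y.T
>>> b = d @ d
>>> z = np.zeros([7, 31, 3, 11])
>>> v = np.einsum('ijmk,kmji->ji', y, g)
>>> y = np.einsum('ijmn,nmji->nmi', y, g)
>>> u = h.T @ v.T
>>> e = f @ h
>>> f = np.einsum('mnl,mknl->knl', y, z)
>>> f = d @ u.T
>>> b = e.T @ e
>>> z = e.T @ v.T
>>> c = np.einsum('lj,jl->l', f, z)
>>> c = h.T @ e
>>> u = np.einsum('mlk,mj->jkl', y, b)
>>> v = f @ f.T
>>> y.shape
(7, 3, 11)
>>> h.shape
(11, 7)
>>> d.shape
(5, 5)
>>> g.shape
(7, 3, 5, 11)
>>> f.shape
(5, 7)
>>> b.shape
(7, 7)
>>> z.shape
(7, 5)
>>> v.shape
(5, 5)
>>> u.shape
(7, 11, 3)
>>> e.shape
(11, 7)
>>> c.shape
(7, 7)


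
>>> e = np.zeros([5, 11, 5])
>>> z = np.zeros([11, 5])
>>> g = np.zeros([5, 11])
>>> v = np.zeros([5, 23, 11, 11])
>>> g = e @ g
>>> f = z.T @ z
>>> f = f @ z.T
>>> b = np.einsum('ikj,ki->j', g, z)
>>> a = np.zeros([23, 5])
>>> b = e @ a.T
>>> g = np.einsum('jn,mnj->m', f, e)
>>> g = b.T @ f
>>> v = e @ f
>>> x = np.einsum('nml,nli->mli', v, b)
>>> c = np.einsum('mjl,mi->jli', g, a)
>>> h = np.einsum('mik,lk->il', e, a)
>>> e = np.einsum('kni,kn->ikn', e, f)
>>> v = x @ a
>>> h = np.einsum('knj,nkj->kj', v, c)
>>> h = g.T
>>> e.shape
(5, 5, 11)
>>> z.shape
(11, 5)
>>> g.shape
(23, 11, 11)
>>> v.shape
(11, 11, 5)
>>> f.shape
(5, 11)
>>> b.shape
(5, 11, 23)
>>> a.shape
(23, 5)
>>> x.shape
(11, 11, 23)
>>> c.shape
(11, 11, 5)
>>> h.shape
(11, 11, 23)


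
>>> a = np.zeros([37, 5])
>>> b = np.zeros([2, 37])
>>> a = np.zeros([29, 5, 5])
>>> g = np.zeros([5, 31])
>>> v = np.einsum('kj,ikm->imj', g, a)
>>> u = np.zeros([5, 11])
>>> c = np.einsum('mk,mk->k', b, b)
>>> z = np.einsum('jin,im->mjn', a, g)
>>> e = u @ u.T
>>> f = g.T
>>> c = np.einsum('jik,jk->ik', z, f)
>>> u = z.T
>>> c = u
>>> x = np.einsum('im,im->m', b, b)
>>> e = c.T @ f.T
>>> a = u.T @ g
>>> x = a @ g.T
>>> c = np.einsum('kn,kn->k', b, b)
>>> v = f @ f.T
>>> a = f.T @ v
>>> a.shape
(5, 31)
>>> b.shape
(2, 37)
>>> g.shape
(5, 31)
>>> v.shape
(31, 31)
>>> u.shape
(5, 29, 31)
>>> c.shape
(2,)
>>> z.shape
(31, 29, 5)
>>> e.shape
(31, 29, 31)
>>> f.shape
(31, 5)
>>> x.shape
(31, 29, 5)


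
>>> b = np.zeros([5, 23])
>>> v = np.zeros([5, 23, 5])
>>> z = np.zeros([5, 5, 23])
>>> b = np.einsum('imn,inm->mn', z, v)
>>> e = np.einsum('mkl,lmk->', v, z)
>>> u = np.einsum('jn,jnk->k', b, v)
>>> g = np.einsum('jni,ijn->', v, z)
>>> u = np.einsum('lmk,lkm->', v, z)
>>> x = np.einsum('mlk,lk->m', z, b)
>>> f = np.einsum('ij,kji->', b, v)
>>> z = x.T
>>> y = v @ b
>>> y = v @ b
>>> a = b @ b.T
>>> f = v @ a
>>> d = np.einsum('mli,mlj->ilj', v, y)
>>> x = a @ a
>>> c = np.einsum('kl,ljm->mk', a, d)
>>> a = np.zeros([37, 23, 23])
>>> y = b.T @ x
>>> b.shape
(5, 23)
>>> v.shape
(5, 23, 5)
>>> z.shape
(5,)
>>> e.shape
()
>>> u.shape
()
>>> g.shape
()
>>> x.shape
(5, 5)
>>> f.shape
(5, 23, 5)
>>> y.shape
(23, 5)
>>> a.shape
(37, 23, 23)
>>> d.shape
(5, 23, 23)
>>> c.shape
(23, 5)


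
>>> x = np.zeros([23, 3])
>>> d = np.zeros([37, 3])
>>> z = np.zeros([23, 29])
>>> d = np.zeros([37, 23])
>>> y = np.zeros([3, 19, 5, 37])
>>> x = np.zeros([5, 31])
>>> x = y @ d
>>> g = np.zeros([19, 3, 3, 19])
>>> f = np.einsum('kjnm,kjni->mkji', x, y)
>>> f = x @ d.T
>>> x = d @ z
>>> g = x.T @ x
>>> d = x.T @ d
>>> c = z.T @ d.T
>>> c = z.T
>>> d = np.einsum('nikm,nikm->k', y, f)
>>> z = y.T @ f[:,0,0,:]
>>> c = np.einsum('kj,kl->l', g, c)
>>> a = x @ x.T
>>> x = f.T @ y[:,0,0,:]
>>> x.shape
(37, 5, 19, 37)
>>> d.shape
(5,)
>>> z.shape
(37, 5, 19, 37)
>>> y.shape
(3, 19, 5, 37)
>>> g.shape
(29, 29)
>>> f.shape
(3, 19, 5, 37)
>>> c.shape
(23,)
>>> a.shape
(37, 37)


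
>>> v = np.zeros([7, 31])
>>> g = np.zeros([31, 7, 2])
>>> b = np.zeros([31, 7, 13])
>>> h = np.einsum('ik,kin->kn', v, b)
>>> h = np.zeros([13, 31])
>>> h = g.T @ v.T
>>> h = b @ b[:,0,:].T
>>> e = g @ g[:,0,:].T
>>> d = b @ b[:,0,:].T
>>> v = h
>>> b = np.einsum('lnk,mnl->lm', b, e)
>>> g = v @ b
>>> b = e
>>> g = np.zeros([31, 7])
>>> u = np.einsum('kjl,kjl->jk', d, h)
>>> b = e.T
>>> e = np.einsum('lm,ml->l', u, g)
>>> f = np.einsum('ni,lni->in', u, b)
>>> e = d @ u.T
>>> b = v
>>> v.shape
(31, 7, 31)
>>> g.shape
(31, 7)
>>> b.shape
(31, 7, 31)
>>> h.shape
(31, 7, 31)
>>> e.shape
(31, 7, 7)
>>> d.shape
(31, 7, 31)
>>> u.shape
(7, 31)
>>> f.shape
(31, 7)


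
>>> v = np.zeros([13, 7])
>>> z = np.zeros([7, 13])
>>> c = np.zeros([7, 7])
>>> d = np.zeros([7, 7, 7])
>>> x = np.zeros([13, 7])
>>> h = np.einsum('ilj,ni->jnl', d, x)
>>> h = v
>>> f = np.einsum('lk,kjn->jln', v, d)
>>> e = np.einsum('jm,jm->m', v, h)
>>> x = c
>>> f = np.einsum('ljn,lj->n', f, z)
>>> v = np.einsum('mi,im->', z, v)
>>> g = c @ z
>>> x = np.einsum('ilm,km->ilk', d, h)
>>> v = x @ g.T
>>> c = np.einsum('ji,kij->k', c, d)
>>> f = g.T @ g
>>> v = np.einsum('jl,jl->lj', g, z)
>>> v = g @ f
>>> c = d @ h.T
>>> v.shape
(7, 13)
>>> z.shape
(7, 13)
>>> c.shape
(7, 7, 13)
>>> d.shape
(7, 7, 7)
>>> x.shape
(7, 7, 13)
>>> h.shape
(13, 7)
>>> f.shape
(13, 13)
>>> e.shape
(7,)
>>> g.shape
(7, 13)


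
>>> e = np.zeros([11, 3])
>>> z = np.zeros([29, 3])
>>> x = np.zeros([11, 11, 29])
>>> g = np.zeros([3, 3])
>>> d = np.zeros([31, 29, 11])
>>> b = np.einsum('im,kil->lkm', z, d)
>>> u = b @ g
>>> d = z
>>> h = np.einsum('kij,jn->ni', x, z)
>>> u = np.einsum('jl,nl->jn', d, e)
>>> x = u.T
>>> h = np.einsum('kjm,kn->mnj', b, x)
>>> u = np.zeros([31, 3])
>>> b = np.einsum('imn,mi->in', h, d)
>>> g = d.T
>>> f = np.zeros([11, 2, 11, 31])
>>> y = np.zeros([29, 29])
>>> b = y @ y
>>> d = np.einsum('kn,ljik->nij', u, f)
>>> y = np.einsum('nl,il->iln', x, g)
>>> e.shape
(11, 3)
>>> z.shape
(29, 3)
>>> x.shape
(11, 29)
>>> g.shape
(3, 29)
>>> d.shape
(3, 11, 2)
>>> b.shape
(29, 29)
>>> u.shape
(31, 3)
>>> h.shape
(3, 29, 31)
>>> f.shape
(11, 2, 11, 31)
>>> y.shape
(3, 29, 11)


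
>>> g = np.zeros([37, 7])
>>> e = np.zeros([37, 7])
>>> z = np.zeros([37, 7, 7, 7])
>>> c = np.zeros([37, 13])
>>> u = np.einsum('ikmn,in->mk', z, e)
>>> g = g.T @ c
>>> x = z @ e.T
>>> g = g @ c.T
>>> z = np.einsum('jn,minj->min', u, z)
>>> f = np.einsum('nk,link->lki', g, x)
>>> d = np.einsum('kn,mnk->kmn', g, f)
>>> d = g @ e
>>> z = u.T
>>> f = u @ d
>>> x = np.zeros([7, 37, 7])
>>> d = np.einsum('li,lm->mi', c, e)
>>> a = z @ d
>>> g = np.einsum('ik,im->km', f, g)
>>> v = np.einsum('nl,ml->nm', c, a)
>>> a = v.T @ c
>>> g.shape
(7, 37)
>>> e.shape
(37, 7)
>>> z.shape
(7, 7)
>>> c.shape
(37, 13)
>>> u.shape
(7, 7)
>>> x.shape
(7, 37, 7)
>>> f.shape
(7, 7)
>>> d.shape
(7, 13)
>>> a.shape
(7, 13)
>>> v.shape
(37, 7)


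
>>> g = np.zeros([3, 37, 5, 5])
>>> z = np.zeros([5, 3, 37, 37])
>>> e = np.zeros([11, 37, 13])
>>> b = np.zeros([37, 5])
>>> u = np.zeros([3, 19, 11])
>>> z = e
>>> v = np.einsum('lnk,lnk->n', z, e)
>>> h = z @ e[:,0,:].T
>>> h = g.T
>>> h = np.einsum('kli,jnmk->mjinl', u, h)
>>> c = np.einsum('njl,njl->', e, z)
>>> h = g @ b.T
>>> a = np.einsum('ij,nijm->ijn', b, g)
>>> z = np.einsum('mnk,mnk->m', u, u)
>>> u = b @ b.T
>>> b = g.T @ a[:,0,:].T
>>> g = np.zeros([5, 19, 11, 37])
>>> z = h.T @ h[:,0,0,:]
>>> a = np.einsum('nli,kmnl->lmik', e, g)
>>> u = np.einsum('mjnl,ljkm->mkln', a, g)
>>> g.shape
(5, 19, 11, 37)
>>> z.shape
(37, 5, 37, 37)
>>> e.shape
(11, 37, 13)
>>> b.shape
(5, 5, 37, 37)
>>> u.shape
(37, 11, 5, 13)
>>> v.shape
(37,)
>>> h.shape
(3, 37, 5, 37)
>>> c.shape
()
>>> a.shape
(37, 19, 13, 5)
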